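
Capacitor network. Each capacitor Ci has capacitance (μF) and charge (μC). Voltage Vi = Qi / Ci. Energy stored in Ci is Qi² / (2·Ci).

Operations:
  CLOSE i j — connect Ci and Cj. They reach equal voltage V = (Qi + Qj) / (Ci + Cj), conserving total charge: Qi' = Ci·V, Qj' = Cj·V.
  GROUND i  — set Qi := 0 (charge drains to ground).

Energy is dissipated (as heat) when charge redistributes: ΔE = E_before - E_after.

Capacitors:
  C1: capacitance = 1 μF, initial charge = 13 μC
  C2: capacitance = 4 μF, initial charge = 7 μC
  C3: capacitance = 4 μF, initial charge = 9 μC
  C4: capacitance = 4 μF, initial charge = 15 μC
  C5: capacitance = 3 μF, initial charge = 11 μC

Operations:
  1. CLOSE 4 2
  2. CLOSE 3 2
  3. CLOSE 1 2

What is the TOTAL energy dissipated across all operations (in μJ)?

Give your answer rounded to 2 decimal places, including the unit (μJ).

Answer: 48.35 μJ

Derivation:
Initial: C1(1μF, Q=13μC, V=13.00V), C2(4μF, Q=7μC, V=1.75V), C3(4μF, Q=9μC, V=2.25V), C4(4μF, Q=15μC, V=3.75V), C5(3μF, Q=11μC, V=3.67V)
Op 1: CLOSE 4-2: Q_total=22.00, C_total=8.00, V=2.75; Q4=11.00, Q2=11.00; dissipated=4.000
Op 2: CLOSE 3-2: Q_total=20.00, C_total=8.00, V=2.50; Q3=10.00, Q2=10.00; dissipated=0.250
Op 3: CLOSE 1-2: Q_total=23.00, C_total=5.00, V=4.60; Q1=4.60, Q2=18.40; dissipated=44.100
Total dissipated: 48.350 μJ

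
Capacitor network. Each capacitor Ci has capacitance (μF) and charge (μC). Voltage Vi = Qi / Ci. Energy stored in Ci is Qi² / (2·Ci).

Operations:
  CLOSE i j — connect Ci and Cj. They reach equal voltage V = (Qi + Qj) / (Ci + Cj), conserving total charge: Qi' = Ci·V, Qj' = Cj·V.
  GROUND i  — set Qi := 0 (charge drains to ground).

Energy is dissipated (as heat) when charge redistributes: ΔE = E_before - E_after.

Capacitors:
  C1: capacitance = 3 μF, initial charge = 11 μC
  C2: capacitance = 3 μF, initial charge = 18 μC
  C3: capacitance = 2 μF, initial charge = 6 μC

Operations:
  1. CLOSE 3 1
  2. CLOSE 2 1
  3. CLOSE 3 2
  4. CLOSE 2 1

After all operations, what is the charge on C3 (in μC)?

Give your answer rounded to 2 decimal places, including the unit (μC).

Answer: 8.36 μC

Derivation:
Initial: C1(3μF, Q=11μC, V=3.67V), C2(3μF, Q=18μC, V=6.00V), C3(2μF, Q=6μC, V=3.00V)
Op 1: CLOSE 3-1: Q_total=17.00, C_total=5.00, V=3.40; Q3=6.80, Q1=10.20; dissipated=0.267
Op 2: CLOSE 2-1: Q_total=28.20, C_total=6.00, V=4.70; Q2=14.10, Q1=14.10; dissipated=5.070
Op 3: CLOSE 3-2: Q_total=20.90, C_total=5.00, V=4.18; Q3=8.36, Q2=12.54; dissipated=1.014
Op 4: CLOSE 2-1: Q_total=26.64, C_total=6.00, V=4.44; Q2=13.32, Q1=13.32; dissipated=0.203
Final charges: Q1=13.32, Q2=13.32, Q3=8.36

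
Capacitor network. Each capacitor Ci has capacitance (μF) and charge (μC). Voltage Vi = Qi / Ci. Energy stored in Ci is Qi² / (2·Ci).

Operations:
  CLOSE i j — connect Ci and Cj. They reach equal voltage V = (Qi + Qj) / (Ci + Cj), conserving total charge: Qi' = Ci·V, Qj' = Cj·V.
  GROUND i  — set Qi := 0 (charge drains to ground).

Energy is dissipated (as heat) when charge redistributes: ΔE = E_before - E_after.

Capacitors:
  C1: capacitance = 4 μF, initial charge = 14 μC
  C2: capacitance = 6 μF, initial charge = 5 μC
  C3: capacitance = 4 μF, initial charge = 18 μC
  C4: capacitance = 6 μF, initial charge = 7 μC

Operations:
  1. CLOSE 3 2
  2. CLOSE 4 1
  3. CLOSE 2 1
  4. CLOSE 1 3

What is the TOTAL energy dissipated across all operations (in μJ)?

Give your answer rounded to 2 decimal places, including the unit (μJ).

Answer: 22.72 μJ

Derivation:
Initial: C1(4μF, Q=14μC, V=3.50V), C2(6μF, Q=5μC, V=0.83V), C3(4μF, Q=18μC, V=4.50V), C4(6μF, Q=7μC, V=1.17V)
Op 1: CLOSE 3-2: Q_total=23.00, C_total=10.00, V=2.30; Q3=9.20, Q2=13.80; dissipated=16.133
Op 2: CLOSE 4-1: Q_total=21.00, C_total=10.00, V=2.10; Q4=12.60, Q1=8.40; dissipated=6.533
Op 3: CLOSE 2-1: Q_total=22.20, C_total=10.00, V=2.22; Q2=13.32, Q1=8.88; dissipated=0.048
Op 4: CLOSE 1-3: Q_total=18.08, C_total=8.00, V=2.26; Q1=9.04, Q3=9.04; dissipated=0.006
Total dissipated: 22.721 μJ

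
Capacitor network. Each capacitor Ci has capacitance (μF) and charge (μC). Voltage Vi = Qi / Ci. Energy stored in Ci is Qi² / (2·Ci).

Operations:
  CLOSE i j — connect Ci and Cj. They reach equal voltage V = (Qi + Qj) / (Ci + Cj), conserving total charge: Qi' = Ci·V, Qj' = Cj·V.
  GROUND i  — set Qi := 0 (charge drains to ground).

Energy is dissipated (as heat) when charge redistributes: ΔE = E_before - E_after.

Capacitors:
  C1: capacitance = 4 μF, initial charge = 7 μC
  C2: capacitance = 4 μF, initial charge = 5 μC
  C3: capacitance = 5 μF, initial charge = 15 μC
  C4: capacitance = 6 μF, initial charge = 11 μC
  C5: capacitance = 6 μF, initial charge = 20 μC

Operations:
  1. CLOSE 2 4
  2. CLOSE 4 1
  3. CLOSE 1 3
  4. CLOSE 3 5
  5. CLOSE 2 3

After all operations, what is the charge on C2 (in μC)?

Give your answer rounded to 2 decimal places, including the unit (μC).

Initial: C1(4μF, Q=7μC, V=1.75V), C2(4μF, Q=5μC, V=1.25V), C3(5μF, Q=15μC, V=3.00V), C4(6μF, Q=11μC, V=1.83V), C5(6μF, Q=20μC, V=3.33V)
Op 1: CLOSE 2-4: Q_total=16.00, C_total=10.00, V=1.60; Q2=6.40, Q4=9.60; dissipated=0.408
Op 2: CLOSE 4-1: Q_total=16.60, C_total=10.00, V=1.66; Q4=9.96, Q1=6.64; dissipated=0.027
Op 3: CLOSE 1-3: Q_total=21.64, C_total=9.00, V=2.40; Q1=9.62, Q3=12.02; dissipated=1.995
Op 4: CLOSE 3-5: Q_total=32.02, C_total=11.00, V=2.91; Q3=14.56, Q5=17.47; dissipated=1.177
Op 5: CLOSE 2-3: Q_total=20.96, C_total=9.00, V=2.33; Q2=9.31, Q3=11.64; dissipated=1.910
Final charges: Q1=9.62, Q2=9.31, Q3=11.64, Q4=9.96, Q5=17.47

Answer: 9.31 μC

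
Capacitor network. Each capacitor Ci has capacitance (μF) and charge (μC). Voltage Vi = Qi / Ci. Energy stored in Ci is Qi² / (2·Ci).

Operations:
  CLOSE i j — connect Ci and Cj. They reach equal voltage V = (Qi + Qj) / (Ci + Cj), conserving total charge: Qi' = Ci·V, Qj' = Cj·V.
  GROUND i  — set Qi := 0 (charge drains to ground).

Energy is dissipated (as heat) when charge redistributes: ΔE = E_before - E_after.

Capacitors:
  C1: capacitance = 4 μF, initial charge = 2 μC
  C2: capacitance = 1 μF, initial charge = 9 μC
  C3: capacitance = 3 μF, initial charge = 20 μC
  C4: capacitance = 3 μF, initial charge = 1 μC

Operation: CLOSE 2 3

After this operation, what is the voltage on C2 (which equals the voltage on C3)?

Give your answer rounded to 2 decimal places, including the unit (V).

Answer: 7.25 V

Derivation:
Initial: C1(4μF, Q=2μC, V=0.50V), C2(1μF, Q=9μC, V=9.00V), C3(3μF, Q=20μC, V=6.67V), C4(3μF, Q=1μC, V=0.33V)
Op 1: CLOSE 2-3: Q_total=29.00, C_total=4.00, V=7.25; Q2=7.25, Q3=21.75; dissipated=2.042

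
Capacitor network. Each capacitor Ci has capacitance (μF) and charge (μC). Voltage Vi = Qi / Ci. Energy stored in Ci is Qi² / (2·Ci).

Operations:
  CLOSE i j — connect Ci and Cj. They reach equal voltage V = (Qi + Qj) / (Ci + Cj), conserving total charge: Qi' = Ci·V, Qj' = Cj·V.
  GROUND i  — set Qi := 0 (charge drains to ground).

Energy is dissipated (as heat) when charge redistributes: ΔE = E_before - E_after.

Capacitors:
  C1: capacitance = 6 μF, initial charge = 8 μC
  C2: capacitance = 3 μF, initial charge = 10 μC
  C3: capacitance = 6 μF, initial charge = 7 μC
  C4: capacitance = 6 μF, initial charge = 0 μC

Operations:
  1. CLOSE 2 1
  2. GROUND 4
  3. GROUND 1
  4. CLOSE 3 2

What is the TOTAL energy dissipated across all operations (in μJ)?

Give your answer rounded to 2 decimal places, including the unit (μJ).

Initial: C1(6μF, Q=8μC, V=1.33V), C2(3μF, Q=10μC, V=3.33V), C3(6μF, Q=7μC, V=1.17V), C4(6μF, Q=0μC, V=0.00V)
Op 1: CLOSE 2-1: Q_total=18.00, C_total=9.00, V=2.00; Q2=6.00, Q1=12.00; dissipated=4.000
Op 2: GROUND 4: Q4=0; energy lost=0.000
Op 3: GROUND 1: Q1=0; energy lost=12.000
Op 4: CLOSE 3-2: Q_total=13.00, C_total=9.00, V=1.44; Q3=8.67, Q2=4.33; dissipated=0.694
Total dissipated: 16.694 μJ

Answer: 16.69 μJ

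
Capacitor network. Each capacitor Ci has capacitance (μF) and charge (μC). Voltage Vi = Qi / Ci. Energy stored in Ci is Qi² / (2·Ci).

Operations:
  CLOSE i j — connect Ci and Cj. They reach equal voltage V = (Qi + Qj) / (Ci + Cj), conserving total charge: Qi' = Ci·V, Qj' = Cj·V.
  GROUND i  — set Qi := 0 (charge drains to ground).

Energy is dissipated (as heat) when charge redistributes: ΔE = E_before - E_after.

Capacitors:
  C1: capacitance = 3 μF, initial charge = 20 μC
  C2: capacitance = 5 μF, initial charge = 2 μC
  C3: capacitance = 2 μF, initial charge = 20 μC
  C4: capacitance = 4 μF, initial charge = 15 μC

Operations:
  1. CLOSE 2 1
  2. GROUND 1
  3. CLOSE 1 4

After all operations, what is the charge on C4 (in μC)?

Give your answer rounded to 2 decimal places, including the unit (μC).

Answer: 8.57 μC

Derivation:
Initial: C1(3μF, Q=20μC, V=6.67V), C2(5μF, Q=2μC, V=0.40V), C3(2μF, Q=20μC, V=10.00V), C4(4μF, Q=15μC, V=3.75V)
Op 1: CLOSE 2-1: Q_total=22.00, C_total=8.00, V=2.75; Q2=13.75, Q1=8.25; dissipated=36.817
Op 2: GROUND 1: Q1=0; energy lost=11.344
Op 3: CLOSE 1-4: Q_total=15.00, C_total=7.00, V=2.14; Q1=6.43, Q4=8.57; dissipated=12.054
Final charges: Q1=6.43, Q2=13.75, Q3=20.00, Q4=8.57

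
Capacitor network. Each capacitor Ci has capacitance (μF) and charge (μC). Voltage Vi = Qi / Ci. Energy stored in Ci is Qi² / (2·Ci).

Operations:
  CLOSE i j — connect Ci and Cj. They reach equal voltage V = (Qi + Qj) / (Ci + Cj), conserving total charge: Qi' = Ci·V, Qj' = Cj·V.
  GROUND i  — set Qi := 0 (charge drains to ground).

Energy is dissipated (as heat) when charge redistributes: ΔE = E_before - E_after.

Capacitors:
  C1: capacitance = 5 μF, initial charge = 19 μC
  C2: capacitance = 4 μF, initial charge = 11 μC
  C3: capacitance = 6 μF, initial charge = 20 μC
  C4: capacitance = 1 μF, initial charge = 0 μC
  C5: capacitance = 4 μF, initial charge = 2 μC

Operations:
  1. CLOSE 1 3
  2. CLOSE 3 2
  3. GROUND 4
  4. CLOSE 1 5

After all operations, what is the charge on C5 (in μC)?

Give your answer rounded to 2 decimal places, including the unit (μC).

Answer: 8.77 μC

Derivation:
Initial: C1(5μF, Q=19μC, V=3.80V), C2(4μF, Q=11μC, V=2.75V), C3(6μF, Q=20μC, V=3.33V), C4(1μF, Q=0μC, V=0.00V), C5(4μF, Q=2μC, V=0.50V)
Op 1: CLOSE 1-3: Q_total=39.00, C_total=11.00, V=3.55; Q1=17.73, Q3=21.27; dissipated=0.297
Op 2: CLOSE 3-2: Q_total=32.27, C_total=10.00, V=3.23; Q3=19.36, Q2=12.91; dissipated=0.759
Op 3: GROUND 4: Q4=0; energy lost=0.000
Op 4: CLOSE 1-5: Q_total=19.73, C_total=9.00, V=2.19; Q1=10.96, Q5=8.77; dissipated=10.305
Final charges: Q1=10.96, Q2=12.91, Q3=19.36, Q4=0.00, Q5=8.77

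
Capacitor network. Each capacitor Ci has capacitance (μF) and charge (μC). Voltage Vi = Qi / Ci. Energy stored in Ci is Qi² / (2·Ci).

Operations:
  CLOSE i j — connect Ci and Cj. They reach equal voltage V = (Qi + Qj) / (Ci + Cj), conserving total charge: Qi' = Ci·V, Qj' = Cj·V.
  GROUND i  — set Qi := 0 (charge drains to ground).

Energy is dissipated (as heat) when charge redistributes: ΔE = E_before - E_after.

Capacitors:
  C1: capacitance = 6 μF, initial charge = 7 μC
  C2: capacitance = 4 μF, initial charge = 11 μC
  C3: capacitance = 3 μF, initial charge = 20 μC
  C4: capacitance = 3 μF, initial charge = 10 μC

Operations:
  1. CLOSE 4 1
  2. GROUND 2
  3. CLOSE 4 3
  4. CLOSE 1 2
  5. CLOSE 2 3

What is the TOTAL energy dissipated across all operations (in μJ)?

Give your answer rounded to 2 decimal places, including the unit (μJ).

Initial: C1(6μF, Q=7μC, V=1.17V), C2(4μF, Q=11μC, V=2.75V), C3(3μF, Q=20μC, V=6.67V), C4(3μF, Q=10μC, V=3.33V)
Op 1: CLOSE 4-1: Q_total=17.00, C_total=9.00, V=1.89; Q4=5.67, Q1=11.33; dissipated=4.694
Op 2: GROUND 2: Q2=0; energy lost=15.125
Op 3: CLOSE 4-3: Q_total=25.67, C_total=6.00, V=4.28; Q4=12.83, Q3=12.83; dissipated=17.120
Op 4: CLOSE 1-2: Q_total=11.33, C_total=10.00, V=1.13; Q1=6.80, Q2=4.53; dissipated=4.281
Op 5: CLOSE 2-3: Q_total=17.37, C_total=7.00, V=2.48; Q2=9.92, Q3=7.44; dissipated=8.475
Total dissipated: 49.696 μJ

Answer: 49.70 μJ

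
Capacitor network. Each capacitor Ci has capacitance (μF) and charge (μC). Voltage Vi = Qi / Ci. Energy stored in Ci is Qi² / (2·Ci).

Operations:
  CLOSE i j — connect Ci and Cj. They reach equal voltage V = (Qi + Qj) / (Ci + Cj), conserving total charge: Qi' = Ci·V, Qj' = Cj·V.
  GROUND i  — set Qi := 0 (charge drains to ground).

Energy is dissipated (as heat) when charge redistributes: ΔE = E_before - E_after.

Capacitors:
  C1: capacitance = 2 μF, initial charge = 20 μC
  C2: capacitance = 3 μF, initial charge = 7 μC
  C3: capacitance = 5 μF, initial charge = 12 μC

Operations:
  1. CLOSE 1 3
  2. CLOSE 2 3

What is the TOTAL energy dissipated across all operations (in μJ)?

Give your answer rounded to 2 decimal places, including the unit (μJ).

Initial: C1(2μF, Q=20μC, V=10.00V), C2(3μF, Q=7μC, V=2.33V), C3(5μF, Q=12μC, V=2.40V)
Op 1: CLOSE 1-3: Q_total=32.00, C_total=7.00, V=4.57; Q1=9.14, Q3=22.86; dissipated=41.257
Op 2: CLOSE 2-3: Q_total=29.86, C_total=8.00, V=3.73; Q2=11.20, Q3=18.66; dissipated=4.696
Total dissipated: 45.953 μJ

Answer: 45.95 μJ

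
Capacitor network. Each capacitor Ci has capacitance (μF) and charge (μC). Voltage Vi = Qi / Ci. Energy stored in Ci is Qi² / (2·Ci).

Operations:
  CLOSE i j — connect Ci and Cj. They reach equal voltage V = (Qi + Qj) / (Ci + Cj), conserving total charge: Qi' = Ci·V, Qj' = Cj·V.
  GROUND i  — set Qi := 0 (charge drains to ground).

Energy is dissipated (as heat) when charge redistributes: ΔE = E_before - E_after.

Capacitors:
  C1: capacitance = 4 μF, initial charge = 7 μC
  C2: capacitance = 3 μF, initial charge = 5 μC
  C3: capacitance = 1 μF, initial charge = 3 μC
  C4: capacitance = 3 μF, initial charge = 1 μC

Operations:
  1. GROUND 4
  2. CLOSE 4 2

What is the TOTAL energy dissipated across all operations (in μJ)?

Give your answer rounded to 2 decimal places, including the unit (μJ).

Initial: C1(4μF, Q=7μC, V=1.75V), C2(3μF, Q=5μC, V=1.67V), C3(1μF, Q=3μC, V=3.00V), C4(3μF, Q=1μC, V=0.33V)
Op 1: GROUND 4: Q4=0; energy lost=0.167
Op 2: CLOSE 4-2: Q_total=5.00, C_total=6.00, V=0.83; Q4=2.50, Q2=2.50; dissipated=2.083
Total dissipated: 2.250 μJ

Answer: 2.25 μJ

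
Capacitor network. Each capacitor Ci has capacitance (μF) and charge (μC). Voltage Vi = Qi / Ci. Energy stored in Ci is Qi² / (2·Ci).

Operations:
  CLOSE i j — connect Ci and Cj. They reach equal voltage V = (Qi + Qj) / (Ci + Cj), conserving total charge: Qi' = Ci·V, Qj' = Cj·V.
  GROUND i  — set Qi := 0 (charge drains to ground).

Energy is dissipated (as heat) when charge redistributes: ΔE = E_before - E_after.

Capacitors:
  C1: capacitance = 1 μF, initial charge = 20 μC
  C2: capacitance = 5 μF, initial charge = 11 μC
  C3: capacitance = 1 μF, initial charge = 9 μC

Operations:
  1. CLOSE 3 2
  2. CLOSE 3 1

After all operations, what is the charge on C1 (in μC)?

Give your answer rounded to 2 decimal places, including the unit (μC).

Initial: C1(1μF, Q=20μC, V=20.00V), C2(5μF, Q=11μC, V=2.20V), C3(1μF, Q=9μC, V=9.00V)
Op 1: CLOSE 3-2: Q_total=20.00, C_total=6.00, V=3.33; Q3=3.33, Q2=16.67; dissipated=19.267
Op 2: CLOSE 3-1: Q_total=23.33, C_total=2.00, V=11.67; Q3=11.67, Q1=11.67; dissipated=69.444
Final charges: Q1=11.67, Q2=16.67, Q3=11.67

Answer: 11.67 μC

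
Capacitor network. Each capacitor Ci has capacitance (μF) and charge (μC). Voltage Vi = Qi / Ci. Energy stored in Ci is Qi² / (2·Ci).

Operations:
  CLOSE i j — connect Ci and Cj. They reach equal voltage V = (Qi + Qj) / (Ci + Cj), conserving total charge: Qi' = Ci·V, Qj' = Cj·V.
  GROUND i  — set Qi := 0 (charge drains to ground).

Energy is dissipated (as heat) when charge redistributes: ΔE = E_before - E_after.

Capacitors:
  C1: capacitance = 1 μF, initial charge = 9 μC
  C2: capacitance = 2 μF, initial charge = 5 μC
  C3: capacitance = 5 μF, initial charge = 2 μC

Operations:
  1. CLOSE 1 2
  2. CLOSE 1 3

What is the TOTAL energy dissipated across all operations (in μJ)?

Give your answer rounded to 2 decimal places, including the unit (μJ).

Initial: C1(1μF, Q=9μC, V=9.00V), C2(2μF, Q=5μC, V=2.50V), C3(5μF, Q=2μC, V=0.40V)
Op 1: CLOSE 1-2: Q_total=14.00, C_total=3.00, V=4.67; Q1=4.67, Q2=9.33; dissipated=14.083
Op 2: CLOSE 1-3: Q_total=6.67, C_total=6.00, V=1.11; Q1=1.11, Q3=5.56; dissipated=7.585
Total dissipated: 21.669 μJ

Answer: 21.67 μJ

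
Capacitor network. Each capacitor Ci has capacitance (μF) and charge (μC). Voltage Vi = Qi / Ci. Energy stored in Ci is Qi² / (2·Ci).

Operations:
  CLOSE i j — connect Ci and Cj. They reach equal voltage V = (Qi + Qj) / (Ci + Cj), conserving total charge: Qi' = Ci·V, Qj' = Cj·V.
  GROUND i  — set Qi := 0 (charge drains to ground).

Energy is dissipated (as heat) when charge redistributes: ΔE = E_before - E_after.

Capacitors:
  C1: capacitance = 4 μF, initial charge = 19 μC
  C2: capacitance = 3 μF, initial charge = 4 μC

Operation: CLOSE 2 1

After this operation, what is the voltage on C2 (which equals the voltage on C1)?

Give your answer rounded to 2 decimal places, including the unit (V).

Initial: C1(4μF, Q=19μC, V=4.75V), C2(3μF, Q=4μC, V=1.33V)
Op 1: CLOSE 2-1: Q_total=23.00, C_total=7.00, V=3.29; Q2=9.86, Q1=13.14; dissipated=10.006

Answer: 3.29 V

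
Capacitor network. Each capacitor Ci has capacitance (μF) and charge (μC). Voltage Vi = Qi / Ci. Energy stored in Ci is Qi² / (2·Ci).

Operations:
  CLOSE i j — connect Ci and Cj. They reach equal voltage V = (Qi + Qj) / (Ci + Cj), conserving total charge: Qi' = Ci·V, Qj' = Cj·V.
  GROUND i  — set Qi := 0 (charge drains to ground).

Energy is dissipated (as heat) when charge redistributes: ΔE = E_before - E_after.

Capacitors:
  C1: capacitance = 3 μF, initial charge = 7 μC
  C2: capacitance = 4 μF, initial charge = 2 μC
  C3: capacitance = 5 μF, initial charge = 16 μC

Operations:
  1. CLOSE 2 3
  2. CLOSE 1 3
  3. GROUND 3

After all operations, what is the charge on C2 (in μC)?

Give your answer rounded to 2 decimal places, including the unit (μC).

Initial: C1(3μF, Q=7μC, V=2.33V), C2(4μF, Q=2μC, V=0.50V), C3(5μF, Q=16μC, V=3.20V)
Op 1: CLOSE 2-3: Q_total=18.00, C_total=9.00, V=2.00; Q2=8.00, Q3=10.00; dissipated=8.100
Op 2: CLOSE 1-3: Q_total=17.00, C_total=8.00, V=2.12; Q1=6.38, Q3=10.62; dissipated=0.104
Op 3: GROUND 3: Q3=0; energy lost=11.289
Final charges: Q1=6.38, Q2=8.00, Q3=0.00

Answer: 8.00 μC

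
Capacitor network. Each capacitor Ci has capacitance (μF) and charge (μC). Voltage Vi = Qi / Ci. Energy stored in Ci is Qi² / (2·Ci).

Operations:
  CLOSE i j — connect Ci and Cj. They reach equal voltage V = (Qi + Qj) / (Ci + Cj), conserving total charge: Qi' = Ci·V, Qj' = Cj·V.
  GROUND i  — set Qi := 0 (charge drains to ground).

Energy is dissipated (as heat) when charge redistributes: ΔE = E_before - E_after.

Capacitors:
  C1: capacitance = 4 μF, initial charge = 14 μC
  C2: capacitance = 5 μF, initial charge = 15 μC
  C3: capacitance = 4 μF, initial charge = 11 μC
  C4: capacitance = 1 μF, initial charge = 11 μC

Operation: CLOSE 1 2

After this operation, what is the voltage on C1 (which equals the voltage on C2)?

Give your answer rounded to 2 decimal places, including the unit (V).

Initial: C1(4μF, Q=14μC, V=3.50V), C2(5μF, Q=15μC, V=3.00V), C3(4μF, Q=11μC, V=2.75V), C4(1μF, Q=11μC, V=11.00V)
Op 1: CLOSE 1-2: Q_total=29.00, C_total=9.00, V=3.22; Q1=12.89, Q2=16.11; dissipated=0.278

Answer: 3.22 V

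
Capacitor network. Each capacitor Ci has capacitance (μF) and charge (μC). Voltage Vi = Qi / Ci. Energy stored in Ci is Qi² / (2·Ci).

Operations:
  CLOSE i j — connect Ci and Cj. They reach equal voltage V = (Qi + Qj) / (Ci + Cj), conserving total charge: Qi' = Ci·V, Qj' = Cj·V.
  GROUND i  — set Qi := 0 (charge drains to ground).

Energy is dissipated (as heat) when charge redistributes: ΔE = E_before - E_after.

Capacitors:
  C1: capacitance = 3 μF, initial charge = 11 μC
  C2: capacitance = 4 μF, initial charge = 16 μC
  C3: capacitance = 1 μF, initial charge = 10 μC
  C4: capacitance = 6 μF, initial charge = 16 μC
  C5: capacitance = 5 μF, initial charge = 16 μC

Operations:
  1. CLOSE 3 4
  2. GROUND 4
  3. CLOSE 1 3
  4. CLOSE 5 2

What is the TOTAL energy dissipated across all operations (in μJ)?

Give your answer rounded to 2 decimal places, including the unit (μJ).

Answer: 65.15 μJ

Derivation:
Initial: C1(3μF, Q=11μC, V=3.67V), C2(4μF, Q=16μC, V=4.00V), C3(1μF, Q=10μC, V=10.00V), C4(6μF, Q=16μC, V=2.67V), C5(5μF, Q=16μC, V=3.20V)
Op 1: CLOSE 3-4: Q_total=26.00, C_total=7.00, V=3.71; Q3=3.71, Q4=22.29; dissipated=23.048
Op 2: GROUND 4: Q4=0; energy lost=41.388
Op 3: CLOSE 1-3: Q_total=14.71, C_total=4.00, V=3.68; Q1=11.04, Q3=3.68; dissipated=0.001
Op 4: CLOSE 5-2: Q_total=32.00, C_total=9.00, V=3.56; Q5=17.78, Q2=14.22; dissipated=0.711
Total dissipated: 65.147 μJ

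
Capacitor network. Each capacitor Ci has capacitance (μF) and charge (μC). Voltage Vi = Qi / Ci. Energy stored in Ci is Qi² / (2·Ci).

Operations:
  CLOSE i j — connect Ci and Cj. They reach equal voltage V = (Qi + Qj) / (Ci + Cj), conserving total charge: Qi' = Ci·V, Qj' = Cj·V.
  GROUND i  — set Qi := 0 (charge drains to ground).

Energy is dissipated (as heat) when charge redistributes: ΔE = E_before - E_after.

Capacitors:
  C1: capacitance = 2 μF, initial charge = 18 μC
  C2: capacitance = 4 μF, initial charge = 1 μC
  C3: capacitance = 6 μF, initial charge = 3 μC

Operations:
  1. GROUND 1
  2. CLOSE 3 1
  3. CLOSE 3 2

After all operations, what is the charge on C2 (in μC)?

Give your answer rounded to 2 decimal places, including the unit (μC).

Initial: C1(2μF, Q=18μC, V=9.00V), C2(4μF, Q=1μC, V=0.25V), C3(6μF, Q=3μC, V=0.50V)
Op 1: GROUND 1: Q1=0; energy lost=81.000
Op 2: CLOSE 3-1: Q_total=3.00, C_total=8.00, V=0.38; Q3=2.25, Q1=0.75; dissipated=0.188
Op 3: CLOSE 3-2: Q_total=3.25, C_total=10.00, V=0.33; Q3=1.95, Q2=1.30; dissipated=0.019
Final charges: Q1=0.75, Q2=1.30, Q3=1.95

Answer: 1.30 μC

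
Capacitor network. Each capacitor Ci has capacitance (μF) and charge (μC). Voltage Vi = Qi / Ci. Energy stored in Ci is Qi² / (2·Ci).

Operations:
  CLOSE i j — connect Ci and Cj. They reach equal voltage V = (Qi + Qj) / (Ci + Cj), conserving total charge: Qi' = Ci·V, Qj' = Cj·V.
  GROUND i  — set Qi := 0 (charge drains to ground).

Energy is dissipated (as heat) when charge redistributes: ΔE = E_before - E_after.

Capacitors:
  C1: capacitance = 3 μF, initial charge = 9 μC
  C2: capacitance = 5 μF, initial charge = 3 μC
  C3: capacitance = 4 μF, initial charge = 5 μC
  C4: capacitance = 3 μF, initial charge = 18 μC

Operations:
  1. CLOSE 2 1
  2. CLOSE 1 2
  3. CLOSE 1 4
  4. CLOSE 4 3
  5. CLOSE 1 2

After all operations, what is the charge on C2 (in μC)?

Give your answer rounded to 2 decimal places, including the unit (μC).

Answer: 11.72 μC

Derivation:
Initial: C1(3μF, Q=9μC, V=3.00V), C2(5μF, Q=3μC, V=0.60V), C3(4μF, Q=5μC, V=1.25V), C4(3μF, Q=18μC, V=6.00V)
Op 1: CLOSE 2-1: Q_total=12.00, C_total=8.00, V=1.50; Q2=7.50, Q1=4.50; dissipated=5.400
Op 2: CLOSE 1-2: Q_total=12.00, C_total=8.00, V=1.50; Q1=4.50, Q2=7.50; dissipated=0.000
Op 3: CLOSE 1-4: Q_total=22.50, C_total=6.00, V=3.75; Q1=11.25, Q4=11.25; dissipated=15.188
Op 4: CLOSE 4-3: Q_total=16.25, C_total=7.00, V=2.32; Q4=6.96, Q3=9.29; dissipated=5.357
Op 5: CLOSE 1-2: Q_total=18.75, C_total=8.00, V=2.34; Q1=7.03, Q2=11.72; dissipated=4.746
Final charges: Q1=7.03, Q2=11.72, Q3=9.29, Q4=6.96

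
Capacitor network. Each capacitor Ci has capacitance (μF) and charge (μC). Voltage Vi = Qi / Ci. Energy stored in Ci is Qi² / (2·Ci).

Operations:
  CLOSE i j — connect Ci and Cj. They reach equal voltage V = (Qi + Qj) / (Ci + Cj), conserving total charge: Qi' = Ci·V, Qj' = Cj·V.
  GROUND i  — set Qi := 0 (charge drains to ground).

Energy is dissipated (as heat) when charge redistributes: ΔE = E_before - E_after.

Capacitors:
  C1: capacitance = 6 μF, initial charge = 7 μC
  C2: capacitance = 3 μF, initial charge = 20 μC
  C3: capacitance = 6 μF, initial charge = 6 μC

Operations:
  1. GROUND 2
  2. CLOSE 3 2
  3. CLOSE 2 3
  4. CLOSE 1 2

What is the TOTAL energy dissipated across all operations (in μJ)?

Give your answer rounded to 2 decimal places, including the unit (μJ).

Initial: C1(6μF, Q=7μC, V=1.17V), C2(3μF, Q=20μC, V=6.67V), C3(6μF, Q=6μC, V=1.00V)
Op 1: GROUND 2: Q2=0; energy lost=66.667
Op 2: CLOSE 3-2: Q_total=6.00, C_total=9.00, V=0.67; Q3=4.00, Q2=2.00; dissipated=1.000
Op 3: CLOSE 2-3: Q_total=6.00, C_total=9.00, V=0.67; Q2=2.00, Q3=4.00; dissipated=0.000
Op 4: CLOSE 1-2: Q_total=9.00, C_total=9.00, V=1.00; Q1=6.00, Q2=3.00; dissipated=0.250
Total dissipated: 67.917 μJ

Answer: 67.92 μJ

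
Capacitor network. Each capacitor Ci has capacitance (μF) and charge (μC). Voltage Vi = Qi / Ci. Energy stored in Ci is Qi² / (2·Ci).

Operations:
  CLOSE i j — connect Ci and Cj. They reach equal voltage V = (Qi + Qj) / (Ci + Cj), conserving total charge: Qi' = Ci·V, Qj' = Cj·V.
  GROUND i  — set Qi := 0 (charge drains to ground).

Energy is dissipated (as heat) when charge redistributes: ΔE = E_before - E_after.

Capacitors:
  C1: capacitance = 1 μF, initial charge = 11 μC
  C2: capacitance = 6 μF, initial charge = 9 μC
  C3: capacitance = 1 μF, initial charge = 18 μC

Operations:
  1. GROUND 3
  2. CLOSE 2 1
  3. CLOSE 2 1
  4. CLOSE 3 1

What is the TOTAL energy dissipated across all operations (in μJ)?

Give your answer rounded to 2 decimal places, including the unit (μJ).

Initial: C1(1μF, Q=11μC, V=11.00V), C2(6μF, Q=9μC, V=1.50V), C3(1μF, Q=18μC, V=18.00V)
Op 1: GROUND 3: Q3=0; energy lost=162.000
Op 2: CLOSE 2-1: Q_total=20.00, C_total=7.00, V=2.86; Q2=17.14, Q1=2.86; dissipated=38.679
Op 3: CLOSE 2-1: Q_total=20.00, C_total=7.00, V=2.86; Q2=17.14, Q1=2.86; dissipated=0.000
Op 4: CLOSE 3-1: Q_total=2.86, C_total=2.00, V=1.43; Q3=1.43, Q1=1.43; dissipated=2.041
Total dissipated: 202.719 μJ

Answer: 202.72 μJ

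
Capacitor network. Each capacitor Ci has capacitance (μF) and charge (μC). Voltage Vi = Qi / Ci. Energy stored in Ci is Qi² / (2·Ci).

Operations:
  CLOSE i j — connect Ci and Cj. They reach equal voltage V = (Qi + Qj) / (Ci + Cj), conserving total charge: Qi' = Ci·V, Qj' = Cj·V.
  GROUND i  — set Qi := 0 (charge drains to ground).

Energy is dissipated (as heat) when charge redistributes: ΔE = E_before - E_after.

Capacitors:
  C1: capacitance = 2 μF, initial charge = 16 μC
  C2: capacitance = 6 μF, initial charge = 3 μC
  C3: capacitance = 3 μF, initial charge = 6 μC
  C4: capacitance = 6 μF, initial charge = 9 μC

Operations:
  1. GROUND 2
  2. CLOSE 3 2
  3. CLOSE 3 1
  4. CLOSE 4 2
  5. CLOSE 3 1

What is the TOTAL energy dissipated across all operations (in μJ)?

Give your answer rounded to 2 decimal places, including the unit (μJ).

Answer: 38.06 μJ

Derivation:
Initial: C1(2μF, Q=16μC, V=8.00V), C2(6μF, Q=3μC, V=0.50V), C3(3μF, Q=6μC, V=2.00V), C4(6μF, Q=9μC, V=1.50V)
Op 1: GROUND 2: Q2=0; energy lost=0.750
Op 2: CLOSE 3-2: Q_total=6.00, C_total=9.00, V=0.67; Q3=2.00, Q2=4.00; dissipated=4.000
Op 3: CLOSE 3-1: Q_total=18.00, C_total=5.00, V=3.60; Q3=10.80, Q1=7.20; dissipated=32.267
Op 4: CLOSE 4-2: Q_total=13.00, C_total=12.00, V=1.08; Q4=6.50, Q2=6.50; dissipated=1.042
Op 5: CLOSE 3-1: Q_total=18.00, C_total=5.00, V=3.60; Q3=10.80, Q1=7.20; dissipated=0.000
Total dissipated: 38.058 μJ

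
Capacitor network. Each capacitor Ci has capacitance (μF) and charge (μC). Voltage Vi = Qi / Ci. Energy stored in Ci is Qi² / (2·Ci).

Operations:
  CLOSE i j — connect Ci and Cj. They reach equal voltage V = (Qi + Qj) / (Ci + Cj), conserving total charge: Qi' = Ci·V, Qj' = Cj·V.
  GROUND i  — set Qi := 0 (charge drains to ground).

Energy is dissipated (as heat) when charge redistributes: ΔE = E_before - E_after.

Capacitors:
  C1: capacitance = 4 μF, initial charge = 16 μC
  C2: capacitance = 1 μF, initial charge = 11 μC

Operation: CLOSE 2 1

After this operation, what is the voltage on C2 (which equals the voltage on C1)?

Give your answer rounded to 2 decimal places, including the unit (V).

Answer: 5.40 V

Derivation:
Initial: C1(4μF, Q=16μC, V=4.00V), C2(1μF, Q=11μC, V=11.00V)
Op 1: CLOSE 2-1: Q_total=27.00, C_total=5.00, V=5.40; Q2=5.40, Q1=21.60; dissipated=19.600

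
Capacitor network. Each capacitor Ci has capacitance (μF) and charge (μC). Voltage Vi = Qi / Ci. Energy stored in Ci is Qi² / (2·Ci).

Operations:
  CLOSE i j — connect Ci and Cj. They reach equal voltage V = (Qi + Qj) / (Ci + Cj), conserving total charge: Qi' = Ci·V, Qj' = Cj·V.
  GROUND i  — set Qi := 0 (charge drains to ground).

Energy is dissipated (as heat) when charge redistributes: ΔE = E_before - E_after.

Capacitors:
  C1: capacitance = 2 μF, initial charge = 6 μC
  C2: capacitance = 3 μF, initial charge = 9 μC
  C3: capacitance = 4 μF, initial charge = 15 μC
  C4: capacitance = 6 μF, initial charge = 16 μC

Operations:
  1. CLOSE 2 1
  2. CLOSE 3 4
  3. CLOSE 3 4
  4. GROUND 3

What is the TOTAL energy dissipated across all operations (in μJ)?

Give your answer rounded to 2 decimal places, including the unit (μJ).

Answer: 20.63 μJ

Derivation:
Initial: C1(2μF, Q=6μC, V=3.00V), C2(3μF, Q=9μC, V=3.00V), C3(4μF, Q=15μC, V=3.75V), C4(6μF, Q=16μC, V=2.67V)
Op 1: CLOSE 2-1: Q_total=15.00, C_total=5.00, V=3.00; Q2=9.00, Q1=6.00; dissipated=0.000
Op 2: CLOSE 3-4: Q_total=31.00, C_total=10.00, V=3.10; Q3=12.40, Q4=18.60; dissipated=1.408
Op 3: CLOSE 3-4: Q_total=31.00, C_total=10.00, V=3.10; Q3=12.40, Q4=18.60; dissipated=0.000
Op 4: GROUND 3: Q3=0; energy lost=19.220
Total dissipated: 20.628 μJ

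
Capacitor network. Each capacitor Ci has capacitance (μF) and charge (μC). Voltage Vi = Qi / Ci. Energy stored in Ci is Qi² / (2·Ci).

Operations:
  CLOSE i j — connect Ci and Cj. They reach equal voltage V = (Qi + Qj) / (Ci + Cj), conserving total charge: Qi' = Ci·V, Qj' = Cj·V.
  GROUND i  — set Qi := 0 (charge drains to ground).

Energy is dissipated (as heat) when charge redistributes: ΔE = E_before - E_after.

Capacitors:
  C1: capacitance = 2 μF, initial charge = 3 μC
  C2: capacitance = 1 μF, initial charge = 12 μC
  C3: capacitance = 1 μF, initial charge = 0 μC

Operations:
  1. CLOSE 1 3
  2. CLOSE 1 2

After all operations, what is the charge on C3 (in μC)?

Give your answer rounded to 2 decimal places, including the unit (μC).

Initial: C1(2μF, Q=3μC, V=1.50V), C2(1μF, Q=12μC, V=12.00V), C3(1μF, Q=0μC, V=0.00V)
Op 1: CLOSE 1-3: Q_total=3.00, C_total=3.00, V=1.00; Q1=2.00, Q3=1.00; dissipated=0.750
Op 2: CLOSE 1-2: Q_total=14.00, C_total=3.00, V=4.67; Q1=9.33, Q2=4.67; dissipated=40.333
Final charges: Q1=9.33, Q2=4.67, Q3=1.00

Answer: 1.00 μC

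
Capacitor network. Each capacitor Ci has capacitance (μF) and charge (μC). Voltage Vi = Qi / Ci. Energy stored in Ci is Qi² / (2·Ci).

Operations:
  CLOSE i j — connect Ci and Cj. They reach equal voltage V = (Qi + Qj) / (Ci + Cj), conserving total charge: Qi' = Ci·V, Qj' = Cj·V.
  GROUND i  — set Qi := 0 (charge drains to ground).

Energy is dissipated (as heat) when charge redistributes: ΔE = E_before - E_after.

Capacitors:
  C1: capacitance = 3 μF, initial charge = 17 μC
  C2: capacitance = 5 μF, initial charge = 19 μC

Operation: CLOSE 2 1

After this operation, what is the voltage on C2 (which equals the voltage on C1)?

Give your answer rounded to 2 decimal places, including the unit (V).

Initial: C1(3μF, Q=17μC, V=5.67V), C2(5μF, Q=19μC, V=3.80V)
Op 1: CLOSE 2-1: Q_total=36.00, C_total=8.00, V=4.50; Q2=22.50, Q1=13.50; dissipated=3.267

Answer: 4.50 V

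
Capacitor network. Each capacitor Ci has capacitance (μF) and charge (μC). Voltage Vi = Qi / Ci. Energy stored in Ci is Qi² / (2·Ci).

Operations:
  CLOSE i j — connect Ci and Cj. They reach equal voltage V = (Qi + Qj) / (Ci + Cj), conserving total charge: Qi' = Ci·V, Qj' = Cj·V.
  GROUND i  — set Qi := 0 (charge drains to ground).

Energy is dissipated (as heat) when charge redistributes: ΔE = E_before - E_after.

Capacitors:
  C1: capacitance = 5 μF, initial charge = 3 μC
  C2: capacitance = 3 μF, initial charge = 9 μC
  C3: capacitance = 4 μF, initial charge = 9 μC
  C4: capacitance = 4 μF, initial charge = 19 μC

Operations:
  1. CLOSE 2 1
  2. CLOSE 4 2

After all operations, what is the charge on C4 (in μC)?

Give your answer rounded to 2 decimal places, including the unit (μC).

Answer: 13.43 μC

Derivation:
Initial: C1(5μF, Q=3μC, V=0.60V), C2(3μF, Q=9μC, V=3.00V), C3(4μF, Q=9μC, V=2.25V), C4(4μF, Q=19μC, V=4.75V)
Op 1: CLOSE 2-1: Q_total=12.00, C_total=8.00, V=1.50; Q2=4.50, Q1=7.50; dissipated=5.400
Op 2: CLOSE 4-2: Q_total=23.50, C_total=7.00, V=3.36; Q4=13.43, Q2=10.07; dissipated=9.054
Final charges: Q1=7.50, Q2=10.07, Q3=9.00, Q4=13.43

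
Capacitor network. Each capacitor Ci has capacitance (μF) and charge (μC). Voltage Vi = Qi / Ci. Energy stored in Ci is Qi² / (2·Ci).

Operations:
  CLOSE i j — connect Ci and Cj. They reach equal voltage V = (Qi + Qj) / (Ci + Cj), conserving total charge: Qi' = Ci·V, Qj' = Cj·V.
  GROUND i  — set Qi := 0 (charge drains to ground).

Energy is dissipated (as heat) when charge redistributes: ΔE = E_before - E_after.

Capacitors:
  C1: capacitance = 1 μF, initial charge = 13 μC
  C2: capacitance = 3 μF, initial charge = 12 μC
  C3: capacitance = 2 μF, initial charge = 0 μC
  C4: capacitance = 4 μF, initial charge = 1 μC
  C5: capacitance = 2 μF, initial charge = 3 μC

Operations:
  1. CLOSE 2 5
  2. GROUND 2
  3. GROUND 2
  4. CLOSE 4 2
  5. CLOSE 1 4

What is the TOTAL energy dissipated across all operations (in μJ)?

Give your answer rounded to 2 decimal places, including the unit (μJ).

Initial: C1(1μF, Q=13μC, V=13.00V), C2(3μF, Q=12μC, V=4.00V), C3(2μF, Q=0μC, V=0.00V), C4(4μF, Q=1μC, V=0.25V), C5(2μF, Q=3μC, V=1.50V)
Op 1: CLOSE 2-5: Q_total=15.00, C_total=5.00, V=3.00; Q2=9.00, Q5=6.00; dissipated=3.750
Op 2: GROUND 2: Q2=0; energy lost=13.500
Op 3: GROUND 2: Q2=0; energy lost=0.000
Op 4: CLOSE 4-2: Q_total=1.00, C_total=7.00, V=0.14; Q4=0.57, Q2=0.43; dissipated=0.054
Op 5: CLOSE 1-4: Q_total=13.57, C_total=5.00, V=2.71; Q1=2.71, Q4=10.86; dissipated=66.122
Total dissipated: 83.426 μJ

Answer: 83.43 μJ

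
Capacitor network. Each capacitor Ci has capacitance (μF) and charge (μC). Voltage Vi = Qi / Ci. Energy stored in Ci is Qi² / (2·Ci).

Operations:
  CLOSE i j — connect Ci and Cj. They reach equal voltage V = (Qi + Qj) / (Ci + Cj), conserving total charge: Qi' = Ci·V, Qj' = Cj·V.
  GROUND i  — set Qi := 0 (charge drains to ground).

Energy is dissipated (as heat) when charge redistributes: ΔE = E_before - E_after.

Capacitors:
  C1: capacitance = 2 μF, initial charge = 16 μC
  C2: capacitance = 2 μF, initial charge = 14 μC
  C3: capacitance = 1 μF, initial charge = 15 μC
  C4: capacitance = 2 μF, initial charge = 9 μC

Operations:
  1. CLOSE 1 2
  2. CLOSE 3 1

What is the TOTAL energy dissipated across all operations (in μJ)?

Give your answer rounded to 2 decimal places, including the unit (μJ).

Answer: 19.25 μJ

Derivation:
Initial: C1(2μF, Q=16μC, V=8.00V), C2(2μF, Q=14μC, V=7.00V), C3(1μF, Q=15μC, V=15.00V), C4(2μF, Q=9μC, V=4.50V)
Op 1: CLOSE 1-2: Q_total=30.00, C_total=4.00, V=7.50; Q1=15.00, Q2=15.00; dissipated=0.500
Op 2: CLOSE 3-1: Q_total=30.00, C_total=3.00, V=10.00; Q3=10.00, Q1=20.00; dissipated=18.750
Total dissipated: 19.250 μJ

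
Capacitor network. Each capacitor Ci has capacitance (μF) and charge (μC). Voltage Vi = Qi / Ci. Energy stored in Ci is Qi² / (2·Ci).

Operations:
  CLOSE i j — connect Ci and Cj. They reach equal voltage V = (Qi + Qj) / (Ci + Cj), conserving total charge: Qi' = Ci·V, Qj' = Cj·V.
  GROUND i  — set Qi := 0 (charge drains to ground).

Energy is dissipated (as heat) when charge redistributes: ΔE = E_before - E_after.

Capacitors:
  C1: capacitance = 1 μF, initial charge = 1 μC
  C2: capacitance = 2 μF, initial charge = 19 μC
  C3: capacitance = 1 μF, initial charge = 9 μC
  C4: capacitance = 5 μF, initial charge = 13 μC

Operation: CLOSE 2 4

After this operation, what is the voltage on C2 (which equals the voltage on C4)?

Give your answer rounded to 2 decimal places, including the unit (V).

Answer: 4.57 V

Derivation:
Initial: C1(1μF, Q=1μC, V=1.00V), C2(2μF, Q=19μC, V=9.50V), C3(1μF, Q=9μC, V=9.00V), C4(5μF, Q=13μC, V=2.60V)
Op 1: CLOSE 2-4: Q_total=32.00, C_total=7.00, V=4.57; Q2=9.14, Q4=22.86; dissipated=34.007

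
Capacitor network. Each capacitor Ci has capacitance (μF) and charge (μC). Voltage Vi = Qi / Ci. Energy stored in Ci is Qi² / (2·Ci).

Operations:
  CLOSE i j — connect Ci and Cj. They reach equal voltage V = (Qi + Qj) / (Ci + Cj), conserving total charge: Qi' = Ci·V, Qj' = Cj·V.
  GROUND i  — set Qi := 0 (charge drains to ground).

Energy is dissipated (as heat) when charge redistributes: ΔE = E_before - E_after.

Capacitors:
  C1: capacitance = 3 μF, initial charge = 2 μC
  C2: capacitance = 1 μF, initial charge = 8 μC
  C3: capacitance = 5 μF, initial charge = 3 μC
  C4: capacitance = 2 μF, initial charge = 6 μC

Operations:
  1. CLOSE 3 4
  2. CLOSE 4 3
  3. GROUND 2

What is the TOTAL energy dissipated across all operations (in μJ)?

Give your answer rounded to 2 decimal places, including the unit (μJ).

Answer: 36.11 μJ

Derivation:
Initial: C1(3μF, Q=2μC, V=0.67V), C2(1μF, Q=8μC, V=8.00V), C3(5μF, Q=3μC, V=0.60V), C4(2μF, Q=6μC, V=3.00V)
Op 1: CLOSE 3-4: Q_total=9.00, C_total=7.00, V=1.29; Q3=6.43, Q4=2.57; dissipated=4.114
Op 2: CLOSE 4-3: Q_total=9.00, C_total=7.00, V=1.29; Q4=2.57, Q3=6.43; dissipated=0.000
Op 3: GROUND 2: Q2=0; energy lost=32.000
Total dissipated: 36.114 μJ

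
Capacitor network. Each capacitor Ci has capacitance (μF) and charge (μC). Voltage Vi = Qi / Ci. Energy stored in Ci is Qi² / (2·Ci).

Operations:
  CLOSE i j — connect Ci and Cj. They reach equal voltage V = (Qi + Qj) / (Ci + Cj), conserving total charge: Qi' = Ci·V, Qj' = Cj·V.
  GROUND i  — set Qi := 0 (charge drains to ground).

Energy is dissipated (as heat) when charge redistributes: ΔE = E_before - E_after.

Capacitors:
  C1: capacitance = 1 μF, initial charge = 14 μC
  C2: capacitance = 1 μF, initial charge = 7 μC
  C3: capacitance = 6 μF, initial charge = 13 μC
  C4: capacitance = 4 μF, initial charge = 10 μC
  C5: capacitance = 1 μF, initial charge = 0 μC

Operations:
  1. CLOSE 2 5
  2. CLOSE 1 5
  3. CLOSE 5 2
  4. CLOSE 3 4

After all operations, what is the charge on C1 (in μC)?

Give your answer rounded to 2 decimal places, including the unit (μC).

Initial: C1(1μF, Q=14μC, V=14.00V), C2(1μF, Q=7μC, V=7.00V), C3(6μF, Q=13μC, V=2.17V), C4(4μF, Q=10μC, V=2.50V), C5(1μF, Q=0μC, V=0.00V)
Op 1: CLOSE 2-5: Q_total=7.00, C_total=2.00, V=3.50; Q2=3.50, Q5=3.50; dissipated=12.250
Op 2: CLOSE 1-5: Q_total=17.50, C_total=2.00, V=8.75; Q1=8.75, Q5=8.75; dissipated=27.562
Op 3: CLOSE 5-2: Q_total=12.25, C_total=2.00, V=6.12; Q5=6.12, Q2=6.12; dissipated=6.891
Op 4: CLOSE 3-4: Q_total=23.00, C_total=10.00, V=2.30; Q3=13.80, Q4=9.20; dissipated=0.133
Final charges: Q1=8.75, Q2=6.12, Q3=13.80, Q4=9.20, Q5=6.12

Answer: 8.75 μC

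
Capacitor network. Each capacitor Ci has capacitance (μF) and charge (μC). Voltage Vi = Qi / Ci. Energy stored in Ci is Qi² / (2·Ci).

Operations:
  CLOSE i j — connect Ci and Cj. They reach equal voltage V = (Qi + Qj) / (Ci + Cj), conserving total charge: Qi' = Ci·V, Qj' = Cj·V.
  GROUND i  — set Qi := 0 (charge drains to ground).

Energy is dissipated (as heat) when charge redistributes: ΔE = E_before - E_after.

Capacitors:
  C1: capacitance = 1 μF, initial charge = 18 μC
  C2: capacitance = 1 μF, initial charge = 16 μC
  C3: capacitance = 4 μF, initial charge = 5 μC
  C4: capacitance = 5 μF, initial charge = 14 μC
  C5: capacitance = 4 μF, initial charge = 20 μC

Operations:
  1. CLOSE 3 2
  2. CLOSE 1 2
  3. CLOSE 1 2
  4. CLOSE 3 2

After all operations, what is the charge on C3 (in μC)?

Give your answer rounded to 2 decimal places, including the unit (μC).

Answer: 22.32 μC

Derivation:
Initial: C1(1μF, Q=18μC, V=18.00V), C2(1μF, Q=16μC, V=16.00V), C3(4μF, Q=5μC, V=1.25V), C4(5μF, Q=14μC, V=2.80V), C5(4μF, Q=20μC, V=5.00V)
Op 1: CLOSE 3-2: Q_total=21.00, C_total=5.00, V=4.20; Q3=16.80, Q2=4.20; dissipated=87.025
Op 2: CLOSE 1-2: Q_total=22.20, C_total=2.00, V=11.10; Q1=11.10, Q2=11.10; dissipated=47.610
Op 3: CLOSE 1-2: Q_total=22.20, C_total=2.00, V=11.10; Q1=11.10, Q2=11.10; dissipated=0.000
Op 4: CLOSE 3-2: Q_total=27.90, C_total=5.00, V=5.58; Q3=22.32, Q2=5.58; dissipated=19.044
Final charges: Q1=11.10, Q2=5.58, Q3=22.32, Q4=14.00, Q5=20.00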